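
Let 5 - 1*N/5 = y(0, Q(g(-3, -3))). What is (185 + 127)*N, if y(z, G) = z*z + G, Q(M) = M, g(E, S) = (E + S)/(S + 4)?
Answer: 17160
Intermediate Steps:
g(E, S) = (E + S)/(4 + S)
y(z, G) = G + z² (y(z, G) = z² + G = G + z²)
N = 55 (N = 25 - 5*((-3 - 3)/(4 - 3) + 0²) = 25 - 5*(-6/1 + 0) = 25 - 5*(1*(-6) + 0) = 25 - 5*(-6 + 0) = 25 - 5*(-6) = 25 + 30 = 55)
(185 + 127)*N = (185 + 127)*55 = 312*55 = 17160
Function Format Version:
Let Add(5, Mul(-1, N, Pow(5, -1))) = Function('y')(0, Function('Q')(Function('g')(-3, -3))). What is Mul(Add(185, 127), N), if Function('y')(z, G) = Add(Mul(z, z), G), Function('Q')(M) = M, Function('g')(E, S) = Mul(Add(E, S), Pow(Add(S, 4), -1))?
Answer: 17160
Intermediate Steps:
Function('g')(E, S) = Mul(Pow(Add(4, S), -1), Add(E, S)) (Function('g')(E, S) = Mul(Add(E, S), Pow(Add(4, S), -1)) = Mul(Pow(Add(4, S), -1), Add(E, S)))
Function('y')(z, G) = Add(G, Pow(z, 2)) (Function('y')(z, G) = Add(Pow(z, 2), G) = Add(G, Pow(z, 2)))
N = 55 (N = Add(25, Mul(-5, Add(Mul(Pow(Add(4, -3), -1), Add(-3, -3)), Pow(0, 2)))) = Add(25, Mul(-5, Add(Mul(Pow(1, -1), -6), 0))) = Add(25, Mul(-5, Add(Mul(1, -6), 0))) = Add(25, Mul(-5, Add(-6, 0))) = Add(25, Mul(-5, -6)) = Add(25, 30) = 55)
Mul(Add(185, 127), N) = Mul(Add(185, 127), 55) = Mul(312, 55) = 17160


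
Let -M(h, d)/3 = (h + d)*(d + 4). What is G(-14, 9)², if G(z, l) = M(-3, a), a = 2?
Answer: 324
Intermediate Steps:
M(h, d) = -3*(4 + d)*(d + h) (M(h, d) = -3*(h + d)*(d + 4) = -3*(d + h)*(4 + d) = -3*(4 + d)*(d + h))
G(z, l) = 18 (G(z, l) = -12*2 - 12*(-3) - 3*2² - 3*2*(-3) = -24 + 36 - 3*4 + 18 = -24 + 36 - 12 + 18 = 18)
G(-14, 9)² = 18² = 324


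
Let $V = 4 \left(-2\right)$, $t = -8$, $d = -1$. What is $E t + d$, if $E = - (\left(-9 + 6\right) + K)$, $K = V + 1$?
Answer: $-81$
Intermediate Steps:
$V = -8$
$K = -7$ ($K = -8 + 1 = -7$)
$E = 10$ ($E = - (\left(-9 + 6\right) - 7) = - (-3 - 7) = \left(-1\right) \left(-10\right) = 10$)
$E t + d = 10 \left(-8\right) - 1 = -80 - 1 = -81$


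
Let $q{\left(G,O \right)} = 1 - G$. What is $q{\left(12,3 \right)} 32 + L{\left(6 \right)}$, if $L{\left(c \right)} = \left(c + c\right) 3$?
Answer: $-316$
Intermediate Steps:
$L{\left(c \right)} = 6 c$ ($L{\left(c \right)} = 2 c 3 = 6 c$)
$q{\left(12,3 \right)} 32 + L{\left(6 \right)} = \left(1 - 12\right) 32 + 6 \cdot 6 = \left(1 - 12\right) 32 + 36 = \left(-11\right) 32 + 36 = -352 + 36 = -316$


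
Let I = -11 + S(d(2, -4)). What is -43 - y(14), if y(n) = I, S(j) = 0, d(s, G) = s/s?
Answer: -32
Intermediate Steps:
d(s, G) = 1
I = -11 (I = -11 + 0 = -11)
y(n) = -11
-43 - y(14) = -43 - 1*(-11) = -43 + 11 = -32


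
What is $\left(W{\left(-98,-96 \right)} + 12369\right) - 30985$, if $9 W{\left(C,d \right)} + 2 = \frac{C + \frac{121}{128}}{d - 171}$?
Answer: $- \frac{1908679891}{102528} \approx -18616.0$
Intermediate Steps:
$W{\left(C,d \right)} = - \frac{2}{9} + \frac{\frac{121}{128} + C}{9 \left(-171 + d\right)}$ ($W{\left(C,d \right)} = - \frac{2}{9} + \frac{\left(C + \frac{121}{128}\right) \frac{1}{d - 171}}{9} = - \frac{2}{9} + \frac{\left(C + 121 \cdot \frac{1}{128}\right) \frac{1}{-171 + d}}{9} = - \frac{2}{9} + \frac{\left(C + \frac{121}{128}\right) \frac{1}{-171 + d}}{9} = - \frac{2}{9} + \frac{\left(\frac{121}{128} + C\right) \frac{1}{-171 + d}}{9} = - \frac{2}{9} + \frac{\frac{1}{-171 + d} \left(\frac{121}{128} + C\right)}{9} = - \frac{2}{9} + \frac{\frac{121}{128} + C}{9 \left(-171 + d\right)}$)
$\left(W{\left(-98,-96 \right)} + 12369\right) - 30985 = \left(\frac{43897 - -24576 + 128 \left(-98\right)}{1152 \left(-171 - 96\right)} + 12369\right) - 30985 = \left(\frac{43897 + 24576 - 12544}{1152 \left(-267\right)} + 12369\right) - 30985 = \left(\frac{1}{1152} \left(- \frac{1}{267}\right) 55929 + 12369\right) - 30985 = \left(- \frac{18643}{102528} + 12369\right) - 30985 = \frac{1268150189}{102528} - 30985 = - \frac{1908679891}{102528}$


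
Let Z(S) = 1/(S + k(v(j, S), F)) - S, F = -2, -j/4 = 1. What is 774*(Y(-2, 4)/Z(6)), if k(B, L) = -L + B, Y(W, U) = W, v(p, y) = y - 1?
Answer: 20124/77 ≈ 261.35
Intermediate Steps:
j = -4 (j = -4*1 = -4)
v(p, y) = -1 + y
k(B, L) = B - L
Z(S) = 1/(1 + 2*S) - S (Z(S) = 1/(S + ((-1 + S) - 1*(-2))) - S = 1/(S + ((-1 + S) + 2)) - S = 1/(S + (1 + S)) - S = 1/(1 + 2*S) - S)
774*(Y(-2, 4)/Z(6)) = 774*(-2*(1 + 2*6)/(1 - 1*6 - 2*6**2)) = 774*(-2*(1 + 12)/(1 - 6 - 2*36)) = 774*(-2*13/(1 - 6 - 72)) = 774*(-2/((1/13)*(-77))) = 774*(-2/(-77/13)) = 774*(-2*(-13/77)) = 774*(26/77) = 20124/77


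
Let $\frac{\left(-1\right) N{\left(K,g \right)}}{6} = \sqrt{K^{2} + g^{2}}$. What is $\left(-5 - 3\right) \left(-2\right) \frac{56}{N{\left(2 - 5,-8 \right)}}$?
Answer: $- \frac{448 \sqrt{73}}{219} \approx -17.478$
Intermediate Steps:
$N{\left(K,g \right)} = - 6 \sqrt{K^{2} + g^{2}}$
$\left(-5 - 3\right) \left(-2\right) \frac{56}{N{\left(2 - 5,-8 \right)}} = \left(-5 - 3\right) \left(-2\right) \frac{56}{\left(-6\right) \sqrt{\left(2 - 5\right)^{2} + \left(-8\right)^{2}}} = \left(-8\right) \left(-2\right) \frac{56}{\left(-6\right) \sqrt{\left(2 - 5\right)^{2} + 64}} = 16 \frac{56}{\left(-6\right) \sqrt{\left(-3\right)^{2} + 64}} = 16 \frac{56}{\left(-6\right) \sqrt{9 + 64}} = 16 \frac{56}{\left(-6\right) \sqrt{73}} = 16 \cdot 56 \left(- \frac{\sqrt{73}}{438}\right) = 16 \left(- \frac{28 \sqrt{73}}{219}\right) = - \frac{448 \sqrt{73}}{219}$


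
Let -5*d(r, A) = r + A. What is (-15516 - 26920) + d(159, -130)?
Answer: -212209/5 ≈ -42442.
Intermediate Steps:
d(r, A) = -A/5 - r/5 (d(r, A) = -(r + A)/5 = -(A + r)/5 = -A/5 - r/5)
(-15516 - 26920) + d(159, -130) = (-15516 - 26920) + (-1/5*(-130) - 1/5*159) = -42436 + (26 - 159/5) = -42436 - 29/5 = -212209/5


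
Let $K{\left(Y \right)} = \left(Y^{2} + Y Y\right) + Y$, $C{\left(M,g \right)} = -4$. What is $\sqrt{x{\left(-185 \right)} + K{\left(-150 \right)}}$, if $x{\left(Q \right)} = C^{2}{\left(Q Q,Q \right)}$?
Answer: $\sqrt{44866} \approx 211.82$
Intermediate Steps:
$x{\left(Q \right)} = 16$ ($x{\left(Q \right)} = \left(-4\right)^{2} = 16$)
$K{\left(Y \right)} = Y + 2 Y^{2}$ ($K{\left(Y \right)} = \left(Y^{2} + Y^{2}\right) + Y = 2 Y^{2} + Y = Y + 2 Y^{2}$)
$\sqrt{x{\left(-185 \right)} + K{\left(-150 \right)}} = \sqrt{16 - 150 \left(1 + 2 \left(-150\right)\right)} = \sqrt{16 - 150 \left(1 - 300\right)} = \sqrt{16 - -44850} = \sqrt{16 + 44850} = \sqrt{44866}$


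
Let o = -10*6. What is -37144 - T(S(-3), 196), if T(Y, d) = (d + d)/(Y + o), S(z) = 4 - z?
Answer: -1968240/53 ≈ -37137.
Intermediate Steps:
o = -60
T(Y, d) = 2*d/(-60 + Y) (T(Y, d) = (d + d)/(Y - 60) = (2*d)/(-60 + Y) = 2*d/(-60 + Y))
-37144 - T(S(-3), 196) = -37144 - 2*196/(-60 + (4 - 1*(-3))) = -37144 - 2*196/(-60 + (4 + 3)) = -37144 - 2*196/(-60 + 7) = -37144 - 2*196/(-53) = -37144 - 2*196*(-1)/53 = -37144 - 1*(-392/53) = -37144 + 392/53 = -1968240/53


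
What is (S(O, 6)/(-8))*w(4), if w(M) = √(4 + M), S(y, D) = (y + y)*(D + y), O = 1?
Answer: -7*√2/2 ≈ -4.9497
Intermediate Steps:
S(y, D) = 2*y*(D + y) (S(y, D) = (2*y)*(D + y) = 2*y*(D + y))
(S(O, 6)/(-8))*w(4) = ((2*1*(6 + 1))/(-8))*√(4 + 4) = ((2*1*7)*(-⅛))*√8 = (14*(-⅛))*(2*√2) = -7*√2/2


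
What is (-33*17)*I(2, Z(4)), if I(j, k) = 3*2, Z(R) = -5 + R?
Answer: -3366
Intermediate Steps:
I(j, k) = 6
(-33*17)*I(2, Z(4)) = -33*17*6 = -561*6 = -3366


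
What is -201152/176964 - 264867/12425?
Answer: -12342809347/549694425 ≈ -22.454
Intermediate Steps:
-201152/176964 - 264867/12425 = -201152*1/176964 - 264867*1/12425 = -50288/44241 - 264867/12425 = -12342809347/549694425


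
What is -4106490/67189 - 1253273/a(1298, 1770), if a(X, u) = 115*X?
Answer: -697181921897/10029302030 ≈ -69.515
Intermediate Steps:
-4106490/67189 - 1253273/a(1298, 1770) = -4106490/67189 - 1253273/(115*1298) = -4106490*1/67189 - 1253273/149270 = -4106490/67189 - 1253273*1/149270 = -4106490/67189 - 1253273/149270 = -697181921897/10029302030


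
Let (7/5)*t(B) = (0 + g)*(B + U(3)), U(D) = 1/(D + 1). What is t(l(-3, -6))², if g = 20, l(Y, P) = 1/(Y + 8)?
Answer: 2025/49 ≈ 41.327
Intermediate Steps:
U(D) = 1/(1 + D)
l(Y, P) = 1/(8 + Y)
t(B) = 25/7 + 100*B/7 (t(B) = 5*((0 + 20)*(B + 1/(1 + 3)))/7 = 5*(20*(B + 1/4))/7 = 5*(20*(B + ¼))/7 = 5*(20*(¼ + B))/7 = 5*(5 + 20*B)/7 = 25/7 + 100*B/7)
t(l(-3, -6))² = (25/7 + 100/(7*(8 - 3)))² = (25/7 + (100/7)/5)² = (25/7 + (100/7)*(⅕))² = (25/7 + 20/7)² = (45/7)² = 2025/49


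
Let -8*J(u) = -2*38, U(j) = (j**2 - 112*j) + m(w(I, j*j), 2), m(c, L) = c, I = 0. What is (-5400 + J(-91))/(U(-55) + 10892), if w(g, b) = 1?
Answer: -10781/40156 ≈ -0.26848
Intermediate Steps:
U(j) = 1 + j**2 - 112*j (U(j) = (j**2 - 112*j) + 1 = 1 + j**2 - 112*j)
J(u) = 19/2 (J(u) = -(-1)*38/4 = -1/8*(-76) = 19/2)
(-5400 + J(-91))/(U(-55) + 10892) = (-5400 + 19/2)/((1 + (-55)**2 - 112*(-55)) + 10892) = -10781/(2*((1 + 3025 + 6160) + 10892)) = -10781/(2*(9186 + 10892)) = -10781/2/20078 = -10781/2*1/20078 = -10781/40156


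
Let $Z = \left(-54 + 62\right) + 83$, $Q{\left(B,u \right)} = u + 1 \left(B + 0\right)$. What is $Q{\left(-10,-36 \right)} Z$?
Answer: $-4186$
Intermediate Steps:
$Q{\left(B,u \right)} = B + u$ ($Q{\left(B,u \right)} = u + 1 B = u + B = B + u$)
$Z = 91$ ($Z = 8 + 83 = 91$)
$Q{\left(-10,-36 \right)} Z = \left(-10 - 36\right) 91 = \left(-46\right) 91 = -4186$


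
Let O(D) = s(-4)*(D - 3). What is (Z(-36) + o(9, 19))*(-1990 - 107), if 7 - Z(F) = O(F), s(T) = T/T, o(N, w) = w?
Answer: -136305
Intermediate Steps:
s(T) = 1
O(D) = -3 + D (O(D) = 1*(D - 3) = 1*(-3 + D) = -3 + D)
Z(F) = 10 - F (Z(F) = 7 - (-3 + F) = 7 + (3 - F) = 10 - F)
(Z(-36) + o(9, 19))*(-1990 - 107) = ((10 - 1*(-36)) + 19)*(-1990 - 107) = ((10 + 36) + 19)*(-2097) = (46 + 19)*(-2097) = 65*(-2097) = -136305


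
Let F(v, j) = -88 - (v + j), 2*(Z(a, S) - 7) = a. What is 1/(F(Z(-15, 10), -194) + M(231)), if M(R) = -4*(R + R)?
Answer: -2/3483 ≈ -0.00057422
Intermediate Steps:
Z(a, S) = 7 + a/2
M(R) = -8*R
F(v, j) = -88 - j - v (F(v, j) = -88 - (j + v) = -88 + (-j - v) = -88 - j - v)
1/(F(Z(-15, 10), -194) + M(231)) = 1/((-88 - 1*(-194) - (7 + (½)*(-15))) - 8*231) = 1/((-88 + 194 - (7 - 15/2)) - 1848) = 1/((-88 + 194 - 1*(-½)) - 1848) = 1/((-88 + 194 + ½) - 1848) = 1/(213/2 - 1848) = 1/(-3483/2) = -2/3483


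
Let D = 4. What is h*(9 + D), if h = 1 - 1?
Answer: 0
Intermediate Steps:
h = 0
h*(9 + D) = 0*(9 + 4) = 0*13 = 0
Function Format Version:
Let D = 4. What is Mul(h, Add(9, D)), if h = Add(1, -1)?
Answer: 0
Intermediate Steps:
h = 0
Mul(h, Add(9, D)) = Mul(0, Add(9, 4)) = Mul(0, 13) = 0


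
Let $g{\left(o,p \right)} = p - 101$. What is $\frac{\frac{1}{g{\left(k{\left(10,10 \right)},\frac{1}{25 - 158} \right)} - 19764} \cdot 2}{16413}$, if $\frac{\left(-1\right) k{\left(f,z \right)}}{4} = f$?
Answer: $- \frac{133}{21681950499} \approx -6.1341 \cdot 10^{-9}$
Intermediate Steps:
$k{\left(f,z \right)} = - 4 f$
$g{\left(o,p \right)} = -101 + p$
$\frac{\frac{1}{g{\left(k{\left(10,10 \right)},\frac{1}{25 - 158} \right)} - 19764} \cdot 2}{16413} = \frac{\frac{1}{\left(-101 + \frac{1}{25 - 158}\right) - 19764} \cdot 2}{16413} = \frac{1}{\left(-101 + \frac{1}{-133}\right) - 19764} \cdot 2 \cdot \frac{1}{16413} = \frac{1}{\left(-101 - \frac{1}{133}\right) - 19764} \cdot 2 \cdot \frac{1}{16413} = \frac{1}{- \frac{13434}{133} - 19764} \cdot 2 \cdot \frac{1}{16413} = \frac{1}{- \frac{2642046}{133}} \cdot 2 \cdot \frac{1}{16413} = \left(- \frac{133}{2642046}\right) 2 \cdot \frac{1}{16413} = \left(- \frac{133}{1321023}\right) \frac{1}{16413} = - \frac{133}{21681950499}$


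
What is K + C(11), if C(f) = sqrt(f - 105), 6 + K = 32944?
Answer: 32938 + I*sqrt(94) ≈ 32938.0 + 9.6954*I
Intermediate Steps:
K = 32938 (K = -6 + 32944 = 32938)
C(f) = sqrt(-105 + f)
K + C(11) = 32938 + sqrt(-105 + 11) = 32938 + sqrt(-94) = 32938 + I*sqrt(94)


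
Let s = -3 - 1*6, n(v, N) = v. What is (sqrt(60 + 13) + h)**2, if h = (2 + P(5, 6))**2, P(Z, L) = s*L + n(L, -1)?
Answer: (2116 + sqrt(73))**2 ≈ 4.5137e+6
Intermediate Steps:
s = -9 (s = -3 - 6 = -9)
P(Z, L) = -8*L (P(Z, L) = -9*L + L = -8*L)
h = 2116 (h = (2 - 8*6)**2 = (2 - 48)**2 = (-46)**2 = 2116)
(sqrt(60 + 13) + h)**2 = (sqrt(60 + 13) + 2116)**2 = (sqrt(73) + 2116)**2 = (2116 + sqrt(73))**2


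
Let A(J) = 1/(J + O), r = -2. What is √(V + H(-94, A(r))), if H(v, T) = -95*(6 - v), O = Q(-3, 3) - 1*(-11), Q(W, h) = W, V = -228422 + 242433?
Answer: √4511 ≈ 67.164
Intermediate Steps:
V = 14011
O = 8 (O = -3 - 1*(-11) = -3 + 11 = 8)
A(J) = 1/(8 + J) (A(J) = 1/(J + 8) = 1/(8 + J))
H(v, T) = -570 + 95*v
√(V + H(-94, A(r))) = √(14011 + (-570 + 95*(-94))) = √(14011 + (-570 - 8930)) = √(14011 - 9500) = √4511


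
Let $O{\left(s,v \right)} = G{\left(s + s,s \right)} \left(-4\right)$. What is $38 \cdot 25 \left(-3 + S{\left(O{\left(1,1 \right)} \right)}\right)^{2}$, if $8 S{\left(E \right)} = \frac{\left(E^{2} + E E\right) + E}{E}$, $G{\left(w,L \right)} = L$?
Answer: $\frac{456475}{32} \approx 14265.0$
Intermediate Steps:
$O{\left(s,v \right)} = - 4 s$ ($O{\left(s,v \right)} = s \left(-4\right) = - 4 s$)
$S{\left(E \right)} = \frac{E + 2 E^{2}}{8 E}$ ($S{\left(E \right)} = \frac{\left(\left(E^{2} + E E\right) + E\right) \frac{1}{E}}{8} = \frac{\left(\left(E^{2} + E^{2}\right) + E\right) \frac{1}{E}}{8} = \frac{\left(2 E^{2} + E\right) \frac{1}{E}}{8} = \frac{\left(E + 2 E^{2}\right) \frac{1}{E}}{8} = \frac{\frac{1}{E} \left(E + 2 E^{2}\right)}{8} = \frac{E + 2 E^{2}}{8 E}$)
$38 \cdot 25 \left(-3 + S{\left(O{\left(1,1 \right)} \right)}\right)^{2} = 38 \cdot 25 \left(-3 + \left(\frac{1}{8} + \frac{\left(-4\right) 1}{4}\right)\right)^{2} = 950 \left(-3 + \left(\frac{1}{8} + \frac{1}{4} \left(-4\right)\right)\right)^{2} = 950 \left(-3 + \left(\frac{1}{8} - 1\right)\right)^{2} = 950 \left(-3 - \frac{7}{8}\right)^{2} = 950 \left(- \frac{31}{8}\right)^{2} = 950 \cdot \frac{961}{64} = \frac{456475}{32}$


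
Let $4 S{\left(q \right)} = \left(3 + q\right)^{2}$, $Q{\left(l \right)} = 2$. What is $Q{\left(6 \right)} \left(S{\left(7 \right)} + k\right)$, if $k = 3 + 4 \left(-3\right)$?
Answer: $32$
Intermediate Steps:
$k = -9$ ($k = 3 - 12 = -9$)
$S{\left(q \right)} = \frac{\left(3 + q\right)^{2}}{4}$
$Q{\left(6 \right)} \left(S{\left(7 \right)} + k\right) = 2 \left(\frac{\left(3 + 7\right)^{2}}{4} - 9\right) = 2 \left(\frac{10^{2}}{4} - 9\right) = 2 \left(\frac{1}{4} \cdot 100 - 9\right) = 2 \left(25 - 9\right) = 2 \cdot 16 = 32$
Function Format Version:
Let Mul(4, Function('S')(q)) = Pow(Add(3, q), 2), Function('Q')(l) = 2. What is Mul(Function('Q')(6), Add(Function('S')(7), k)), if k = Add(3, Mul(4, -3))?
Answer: 32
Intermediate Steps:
k = -9 (k = Add(3, -12) = -9)
Function('S')(q) = Mul(Rational(1, 4), Pow(Add(3, q), 2))
Mul(Function('Q')(6), Add(Function('S')(7), k)) = Mul(2, Add(Mul(Rational(1, 4), Pow(Add(3, 7), 2)), -9)) = Mul(2, Add(Mul(Rational(1, 4), Pow(10, 2)), -9)) = Mul(2, Add(Mul(Rational(1, 4), 100), -9)) = Mul(2, Add(25, -9)) = Mul(2, 16) = 32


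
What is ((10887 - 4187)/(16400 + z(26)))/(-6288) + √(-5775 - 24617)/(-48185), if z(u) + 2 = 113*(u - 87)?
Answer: -335/2988372 - 2*I*√7598/48185 ≈ -0.0001121 - 0.003618*I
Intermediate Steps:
z(u) = -9833 + 113*u (z(u) = -2 + 113*(u - 87) = -2 + 113*(-87 + u) = -2 + (-9831 + 113*u) = -9833 + 113*u)
((10887 - 4187)/(16400 + z(26)))/(-6288) + √(-5775 - 24617)/(-48185) = ((10887 - 4187)/(16400 + (-9833 + 113*26)))/(-6288) + √(-5775 - 24617)/(-48185) = (6700/(16400 + (-9833 + 2938)))*(-1/6288) + √(-30392)*(-1/48185) = (6700/(16400 - 6895))*(-1/6288) + (2*I*√7598)*(-1/48185) = (6700/9505)*(-1/6288) - 2*I*√7598/48185 = (6700*(1/9505))*(-1/6288) - 2*I*√7598/48185 = (1340/1901)*(-1/6288) - 2*I*√7598/48185 = -335/2988372 - 2*I*√7598/48185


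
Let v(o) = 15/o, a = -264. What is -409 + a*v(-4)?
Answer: 581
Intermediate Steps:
-409 + a*v(-4) = -409 - 3960/(-4) = -409 - 3960*(-1)/4 = -409 - 264*(-15/4) = -409 + 990 = 581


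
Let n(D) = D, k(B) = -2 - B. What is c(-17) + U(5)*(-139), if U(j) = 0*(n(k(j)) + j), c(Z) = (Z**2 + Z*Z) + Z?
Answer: 561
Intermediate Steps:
c(Z) = Z + 2*Z**2 (c(Z) = (Z**2 + Z**2) + Z = 2*Z**2 + Z = Z + 2*Z**2)
U(j) = 0 (U(j) = 0*((-2 - j) + j) = 0*(-2) = 0)
c(-17) + U(5)*(-139) = -17*(1 + 2*(-17)) + 0*(-139) = -17*(1 - 34) + 0 = -17*(-33) + 0 = 561 + 0 = 561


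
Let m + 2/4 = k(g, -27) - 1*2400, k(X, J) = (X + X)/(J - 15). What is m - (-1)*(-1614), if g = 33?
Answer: -56225/14 ≈ -4016.1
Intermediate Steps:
k(X, J) = 2*X/(-15 + J) (k(X, J) = (2*X)/(-15 + J) = 2*X/(-15 + J))
m = -33629/14 (m = -½ + (2*33/(-15 - 27) - 1*2400) = -½ + (2*33/(-42) - 2400) = -½ + (2*33*(-1/42) - 2400) = -½ + (-11/7 - 2400) = -½ - 16811/7 = -33629/14 ≈ -2402.1)
m - (-1)*(-1614) = -33629/14 - (-1)*(-1614) = -33629/14 - 1*1614 = -33629/14 - 1614 = -56225/14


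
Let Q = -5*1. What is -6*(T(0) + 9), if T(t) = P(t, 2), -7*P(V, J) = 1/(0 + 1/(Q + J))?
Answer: -396/7 ≈ -56.571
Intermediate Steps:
Q = -5
P(V, J) = 5/7 - J/7 (P(V, J) = -1/(7*(0 + 1/(-5 + J))) = -(-5/7 + J/7) = -(-5 + J)/7 = 5/7 - J/7)
T(t) = 3/7 (T(t) = 5/7 - 1/7*2 = 5/7 - 2/7 = 3/7)
-6*(T(0) + 9) = -6*(3/7 + 9) = -6*66/7 = -396/7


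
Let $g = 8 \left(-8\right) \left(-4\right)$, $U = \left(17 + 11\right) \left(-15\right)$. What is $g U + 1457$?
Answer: $-106063$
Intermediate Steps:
$U = -420$ ($U = 28 \left(-15\right) = -420$)
$g = 256$ ($g = \left(-64\right) \left(-4\right) = 256$)
$g U + 1457 = 256 \left(-420\right) + 1457 = -107520 + 1457 = -106063$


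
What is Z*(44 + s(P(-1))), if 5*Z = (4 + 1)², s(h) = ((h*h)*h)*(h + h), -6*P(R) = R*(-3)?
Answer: 1765/8 ≈ 220.63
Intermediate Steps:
P(R) = R/2 (P(R) = -R*(-3)/6 = -(-1)*R/2 = R/2)
s(h) = 2*h⁴ (s(h) = (h²*h)*(2*h) = h³*(2*h) = 2*h⁴)
Z = 5 (Z = (4 + 1)²/5 = (⅕)*5² = (⅕)*25 = 5)
Z*(44 + s(P(-1))) = 5*(44 + 2*((½)*(-1))⁴) = 5*(44 + 2*(-½)⁴) = 5*(44 + 2*(1/16)) = 5*(44 + ⅛) = 5*(353/8) = 1765/8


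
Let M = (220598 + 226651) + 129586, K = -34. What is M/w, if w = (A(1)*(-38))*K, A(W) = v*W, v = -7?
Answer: -82405/1292 ≈ -63.781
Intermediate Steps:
A(W) = -7*W
M = 576835 (M = 447249 + 129586 = 576835)
w = -9044 (w = (-7*1*(-38))*(-34) = -7*(-38)*(-34) = 266*(-34) = -9044)
M/w = 576835/(-9044) = 576835*(-1/9044) = -82405/1292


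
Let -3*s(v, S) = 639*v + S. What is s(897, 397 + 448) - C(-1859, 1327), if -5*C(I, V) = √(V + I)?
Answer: -574028/3 + 2*I*√133/5 ≈ -1.9134e+5 + 4.613*I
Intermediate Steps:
C(I, V) = -√(I + V)/5 (C(I, V) = -√(V + I)/5 = -√(I + V)/5)
s(v, S) = -213*v - S/3 (s(v, S) = -(639*v + S)/3 = -(S + 639*v)/3 = -213*v - S/3)
s(897, 397 + 448) - C(-1859, 1327) = (-213*897 - (397 + 448)/3) - (-1)*√(-1859 + 1327)/5 = (-191061 - ⅓*845) - (-1)*√(-532)/5 = (-191061 - 845/3) - (-1)*2*I*√133/5 = -574028/3 - (-2)*I*√133/5 = -574028/3 + 2*I*√133/5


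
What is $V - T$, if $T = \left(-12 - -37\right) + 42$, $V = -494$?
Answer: $-561$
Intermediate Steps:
$T = 67$ ($T = \left(-12 + 37\right) + 42 = 25 + 42 = 67$)
$V - T = -494 - 67 = -561$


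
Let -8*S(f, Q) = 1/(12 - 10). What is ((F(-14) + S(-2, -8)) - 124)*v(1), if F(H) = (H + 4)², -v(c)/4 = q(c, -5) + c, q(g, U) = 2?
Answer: 1155/4 ≈ 288.75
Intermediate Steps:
S(f, Q) = -1/16 (S(f, Q) = -1/(8*(12 - 10)) = -⅛/2 = -⅛*½ = -1/16)
v(c) = -8 - 4*c (v(c) = -4*(2 + c) = -8 - 4*c)
F(H) = (4 + H)²
((F(-14) + S(-2, -8)) - 124)*v(1) = (((4 - 14)² - 1/16) - 124)*(-8 - 4*1) = (((-10)² - 1/16) - 124)*(-8 - 4) = ((100 - 1/16) - 124)*(-12) = (1599/16 - 124)*(-12) = -385/16*(-12) = 1155/4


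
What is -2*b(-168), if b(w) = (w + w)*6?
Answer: 4032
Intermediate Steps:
b(w) = 12*w (b(w) = (2*w)*6 = 12*w)
-2*b(-168) = -24*(-168) = -2*(-2016) = 4032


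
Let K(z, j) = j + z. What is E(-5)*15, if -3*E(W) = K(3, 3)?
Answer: -30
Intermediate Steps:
E(W) = -2 (E(W) = -(3 + 3)/3 = -⅓*6 = -2)
E(-5)*15 = -2*15 = -30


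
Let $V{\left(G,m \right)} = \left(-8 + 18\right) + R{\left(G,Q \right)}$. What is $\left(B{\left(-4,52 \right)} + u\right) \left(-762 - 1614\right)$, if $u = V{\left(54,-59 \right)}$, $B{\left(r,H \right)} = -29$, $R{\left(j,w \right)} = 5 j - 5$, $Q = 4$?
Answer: $-584496$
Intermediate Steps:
$R{\left(j,w \right)} = -5 + 5 j$
$V{\left(G,m \right)} = 5 + 5 G$ ($V{\left(G,m \right)} = \left(-8 + 18\right) + \left(-5 + 5 G\right) = 10 + \left(-5 + 5 G\right) = 5 + 5 G$)
$u = 275$ ($u = 5 + 5 \cdot 54 = 5 + 270 = 275$)
$\left(B{\left(-4,52 \right)} + u\right) \left(-762 - 1614\right) = \left(-29 + 275\right) \left(-762 - 1614\right) = 246 \left(-2376\right) = -584496$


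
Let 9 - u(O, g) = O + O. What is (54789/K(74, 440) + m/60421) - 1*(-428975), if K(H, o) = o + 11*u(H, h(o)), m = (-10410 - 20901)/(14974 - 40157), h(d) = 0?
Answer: 3336757884672329/7779356079 ≈ 4.2892e+5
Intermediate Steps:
u(O, g) = 9 - 2*O (u(O, g) = 9 - (O + O) = 9 - 2*O)
m = 31311/25183 (m = -31311/(-25183) = -31311*(-1/25183) = 31311/25183 ≈ 1.2433)
K(H, o) = 99 + o - 22*H (K(H, o) = o + 11*(9 - 2*H) = o + (99 - 22*H) = 99 + o - 22*H)
(54789/K(74, 440) + m/60421) - 1*(-428975) = (54789/(99 + 440 - 22*74) + (31311/25183)/60421) - 1*(-428975) = (54789/(99 + 440 - 1628) + (31311/25183)*(1/60421)) + 428975 = (54789/(-1089) + 441/21430733) + 428975 = (54789*(-1/1089) + 441/21430733) + 428975 = (-18263/363 + 441/21430733) + 428975 = -391389316696/7779356079 + 428975 = 3336757884672329/7779356079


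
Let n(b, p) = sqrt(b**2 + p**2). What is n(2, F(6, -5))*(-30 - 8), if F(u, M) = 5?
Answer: -38*sqrt(29) ≈ -204.64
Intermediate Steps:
n(2, F(6, -5))*(-30 - 8) = sqrt(2**2 + 5**2)*(-30 - 8) = sqrt(4 + 25)*(-38) = sqrt(29)*(-38) = -38*sqrt(29)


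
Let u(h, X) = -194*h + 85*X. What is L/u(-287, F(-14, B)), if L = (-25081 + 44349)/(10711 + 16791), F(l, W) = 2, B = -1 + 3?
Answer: 4817/383982924 ≈ 1.2545e-5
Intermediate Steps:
B = 2
L = 9634/13751 (L = 19268/27502 = 19268*(1/27502) = 9634/13751 ≈ 0.70060)
L/u(-287, F(-14, B)) = 9634/(13751*(-194*(-287) + 85*2)) = 9634/(13751*(55678 + 170)) = (9634/13751)/55848 = (9634/13751)*(1/55848) = 4817/383982924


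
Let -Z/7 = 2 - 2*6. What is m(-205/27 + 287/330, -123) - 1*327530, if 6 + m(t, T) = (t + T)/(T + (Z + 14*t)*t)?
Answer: -1379760337153/4212503 ≈ -3.2754e+5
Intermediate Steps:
Z = 70 (Z = -7*(2 - 2*6) = -7*(2 - 12) = -7*(-10) = 70)
m(t, T) = -6 + (T + t)/(T + t*(70 + 14*t)) (m(t, T) = -6 + (t + T)/(T + (70 + 14*t)*t) = -6 + (T + t)/(T + t*(70 + 14*t)))
m(-205/27 + 287/330, -123) - 1*327530 = (-419*(-205/27 + 287/330) - 84*(-205/27 + 287/330)**2 - 5*(-123))/(-123 + 14*(-205/27 + 287/330)**2 + 70*(-205/27 + 287/330)) - 1*327530 = (-419*(-205*1/27 + 287*(1/330)) - 84*(-205*1/27 + 287*(1/330))**2 + 615)/(-123 + 14*(-205*1/27 + 287*(1/330))**2 + 70*(-205*1/27 + 287*(1/330))) - 327530 = (-419*(-205/27 + 287/330) - 84*(-205/27 + 287/330)**2 + 615)/(-123 + 14*(-205/27 + 287/330)**2 + 70*(-205/27 + 287/330)) - 327530 = (-419*(-19967/2970) - 84*(-19967/2970)**2 + 615)/(-123 + 14*(-19967/2970)**2 + 70*(-19967/2970)) - 327530 = (8366173/2970 - 84*398681089/8820900 + 615)/(-123 + 14*(398681089/8820900) - 139769/297) - 327530 = (8366173/2970 - 2790767623/735075 + 615)/(-123 + 2790767623/4410450 - 139769/297) - 327530 = -536137361/1470150/(172712623/4410450) - 327530 = (4410450/172712623)*(-536137361/1470150) - 327530 = -39229563/4212503 - 327530 = -1379760337153/4212503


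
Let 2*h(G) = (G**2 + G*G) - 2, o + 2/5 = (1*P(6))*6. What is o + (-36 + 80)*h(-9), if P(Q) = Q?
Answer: 17778/5 ≈ 3555.6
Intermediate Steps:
o = 178/5 (o = -2/5 + (1*6)*6 = -2/5 + 6*6 = -2/5 + 36 = 178/5 ≈ 35.600)
h(G) = -1 + G**2 (h(G) = ((G**2 + G*G) - 2)/2 = ((G**2 + G**2) - 2)/2 = (2*G**2 - 2)/2 = (-2 + 2*G**2)/2 = -1 + G**2)
o + (-36 + 80)*h(-9) = 178/5 + (-36 + 80)*(-1 + (-9)**2) = 178/5 + 44*(-1 + 81) = 178/5 + 44*80 = 178/5 + 3520 = 17778/5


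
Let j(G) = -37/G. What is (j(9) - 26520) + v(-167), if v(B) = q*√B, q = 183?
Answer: -238717/9 + 183*I*√167 ≈ -26524.0 + 2364.9*I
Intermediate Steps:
v(B) = 183*√B
(j(9) - 26520) + v(-167) = (-37/9 - 26520) + 183*√(-167) = (-37*⅑ - 26520) + 183*(I*√167) = (-37/9 - 26520) + 183*I*√167 = -238717/9 + 183*I*√167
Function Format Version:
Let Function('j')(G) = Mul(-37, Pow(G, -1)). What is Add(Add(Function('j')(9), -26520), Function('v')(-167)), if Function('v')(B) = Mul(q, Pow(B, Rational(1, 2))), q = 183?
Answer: Add(Rational(-238717, 9), Mul(183, I, Pow(167, Rational(1, 2)))) ≈ Add(-26524., Mul(2364.9, I))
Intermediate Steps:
Function('v')(B) = Mul(183, Pow(B, Rational(1, 2)))
Add(Add(Function('j')(9), -26520), Function('v')(-167)) = Add(Add(Mul(-37, Pow(9, -1)), -26520), Mul(183, Pow(-167, Rational(1, 2)))) = Add(Add(Mul(-37, Rational(1, 9)), -26520), Mul(183, Mul(I, Pow(167, Rational(1, 2))))) = Add(Add(Rational(-37, 9), -26520), Mul(183, I, Pow(167, Rational(1, 2)))) = Add(Rational(-238717, 9), Mul(183, I, Pow(167, Rational(1, 2))))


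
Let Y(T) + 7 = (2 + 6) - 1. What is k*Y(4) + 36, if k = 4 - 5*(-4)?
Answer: 36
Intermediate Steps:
Y(T) = 0 (Y(T) = -7 + ((2 + 6) - 1) = -7 + (8 - 1) = -7 + 7 = 0)
k = 24 (k = 4 + 20 = 24)
k*Y(4) + 36 = 24*0 + 36 = 0 + 36 = 36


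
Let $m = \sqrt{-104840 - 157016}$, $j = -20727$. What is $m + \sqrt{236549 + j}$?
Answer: $59 \sqrt{62} + 28 i \sqrt{334} \approx 464.57 + 511.72 i$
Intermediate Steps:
$m = 28 i \sqrt{334}$ ($m = \sqrt{-261856} = 28 i \sqrt{334} \approx 511.72 i$)
$m + \sqrt{236549 + j} = 28 i \sqrt{334} + \sqrt{236549 - 20727} = 28 i \sqrt{334} + \sqrt{215822} = 28 i \sqrt{334} + 59 \sqrt{62} = 59 \sqrt{62} + 28 i \sqrt{334}$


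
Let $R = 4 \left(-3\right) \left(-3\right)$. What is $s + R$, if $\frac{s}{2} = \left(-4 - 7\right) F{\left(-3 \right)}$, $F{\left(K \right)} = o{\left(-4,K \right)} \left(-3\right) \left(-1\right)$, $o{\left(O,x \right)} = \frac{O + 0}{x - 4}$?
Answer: $- \frac{12}{7} \approx -1.7143$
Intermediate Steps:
$o{\left(O,x \right)} = \frac{O}{-4 + x}$
$F{\left(K \right)} = - \frac{12}{-4 + K}$ ($F{\left(K \right)} = - \frac{4}{-4 + K} \left(-3\right) \left(-1\right) = \frac{12}{-4 + K} \left(-1\right) = - \frac{12}{-4 + K}$)
$s = - \frac{264}{7}$ ($s = 2 \left(-4 - 7\right) \left(- \frac{12}{-4 - 3}\right) = 2 \left(- 11 \left(- \frac{12}{-7}\right)\right) = 2 \left(- 11 \left(\left(-12\right) \left(- \frac{1}{7}\right)\right)\right) = 2 \left(\left(-11\right) \frac{12}{7}\right) = 2 \left(- \frac{132}{7}\right) = - \frac{264}{7} \approx -37.714$)
$R = 36$ ($R = \left(-12\right) \left(-3\right) = 36$)
$s + R = - \frac{264}{7} + 36 = - \frac{12}{7}$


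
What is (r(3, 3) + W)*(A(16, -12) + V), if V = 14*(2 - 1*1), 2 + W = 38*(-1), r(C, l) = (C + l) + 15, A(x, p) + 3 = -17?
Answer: 114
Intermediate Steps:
A(x, p) = -20 (A(x, p) = -3 - 17 = -20)
r(C, l) = 15 + C + l
W = -40 (W = -2 + 38*(-1) = -2 - 38 = -40)
V = 14 (V = 14*(2 - 1) = 14*1 = 14)
(r(3, 3) + W)*(A(16, -12) + V) = ((15 + 3 + 3) - 40)*(-20 + 14) = (21 - 40)*(-6) = -19*(-6) = 114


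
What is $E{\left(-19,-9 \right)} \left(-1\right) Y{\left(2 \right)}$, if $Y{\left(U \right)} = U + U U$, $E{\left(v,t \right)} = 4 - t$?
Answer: $-78$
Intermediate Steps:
$Y{\left(U \right)} = U + U^{2}$
$E{\left(-19,-9 \right)} \left(-1\right) Y{\left(2 \right)} = \left(4 - -9\right) \left(-1\right) 2 \left(1 + 2\right) = \left(4 + 9\right) \left(-1\right) 2 \cdot 3 = 13 \left(-1\right) 6 = \left(-13\right) 6 = -78$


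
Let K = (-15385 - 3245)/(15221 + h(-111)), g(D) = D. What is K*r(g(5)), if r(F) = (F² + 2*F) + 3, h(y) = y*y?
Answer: -353970/13771 ≈ -25.704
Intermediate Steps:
h(y) = y²
r(F) = 3 + F² + 2*F
K = -9315/13771 (K = (-15385 - 3245)/(15221 + (-111)²) = -18630/(15221 + 12321) = -18630/27542 = -18630*1/27542 = -9315/13771 ≈ -0.67642)
K*r(g(5)) = -9315*(3 + 5² + 2*5)/13771 = -9315*(3 + 25 + 10)/13771 = -9315/13771*38 = -353970/13771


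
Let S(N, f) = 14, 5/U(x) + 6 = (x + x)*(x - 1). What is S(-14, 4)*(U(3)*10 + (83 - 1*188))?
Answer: -4060/3 ≈ -1353.3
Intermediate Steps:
U(x) = 5/(-6 + 2*x*(-1 + x)) (U(x) = 5/(-6 + (x + x)*(x - 1)) = 5/(-6 + (2*x)*(-1 + x)) = 5/(-6 + 2*x*(-1 + x)))
S(-14, 4)*(U(3)*10 + (83 - 1*188)) = 14*((5/(2*(-3 + 3² - 1*3)))*10 + (83 - 1*188)) = 14*((5/(2*(-3 + 9 - 3)))*10 + (83 - 188)) = 14*(((5/2)/3)*10 - 105) = 14*(((5/2)*(⅓))*10 - 105) = 14*((⅚)*10 - 105) = 14*(25/3 - 105) = 14*(-290/3) = -4060/3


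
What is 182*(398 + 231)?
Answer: 114478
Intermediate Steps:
182*(398 + 231) = 182*629 = 114478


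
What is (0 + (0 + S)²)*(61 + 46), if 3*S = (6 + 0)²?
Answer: 15408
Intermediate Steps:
S = 12 (S = (6 + 0)²/3 = (⅓)*6² = (⅓)*36 = 12)
(0 + (0 + S)²)*(61 + 46) = (0 + (0 + 12)²)*(61 + 46) = (0 + 12²)*107 = (0 + 144)*107 = 144*107 = 15408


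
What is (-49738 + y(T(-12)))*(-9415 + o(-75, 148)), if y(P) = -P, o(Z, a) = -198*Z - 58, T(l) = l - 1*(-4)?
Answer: -267398210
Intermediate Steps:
T(l) = 4 + l (T(l) = l + 4 = 4 + l)
o(Z, a) = -58 - 198*Z
(-49738 + y(T(-12)))*(-9415 + o(-75, 148)) = (-49738 - (4 - 12))*(-9415 + (-58 - 198*(-75))) = (-49738 - 1*(-8))*(-9415 + (-58 + 14850)) = (-49738 + 8)*(-9415 + 14792) = -49730*5377 = -267398210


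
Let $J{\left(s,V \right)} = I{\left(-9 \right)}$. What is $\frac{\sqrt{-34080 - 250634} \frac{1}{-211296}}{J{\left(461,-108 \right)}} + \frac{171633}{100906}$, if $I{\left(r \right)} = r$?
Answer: $\frac{171633}{100906} + \frac{i \sqrt{284714}}{1901664} \approx 1.7009 + 0.00028059 i$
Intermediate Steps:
$J{\left(s,V \right)} = -9$
$\frac{\sqrt{-34080 - 250634} \frac{1}{-211296}}{J{\left(461,-108 \right)}} + \frac{171633}{100906} = \frac{\sqrt{-34080 - 250634} \frac{1}{-211296}}{-9} + \frac{171633}{100906} = \sqrt{-284714} \left(- \frac{1}{211296}\right) \left(- \frac{1}{9}\right) + 171633 \cdot \frac{1}{100906} = i \sqrt{284714} \left(- \frac{1}{211296}\right) \left(- \frac{1}{9}\right) + \frac{171633}{100906} = - \frac{i \sqrt{284714}}{211296} \left(- \frac{1}{9}\right) + \frac{171633}{100906} = \frac{i \sqrt{284714}}{1901664} + \frac{171633}{100906} = \frac{171633}{100906} + \frac{i \sqrt{284714}}{1901664}$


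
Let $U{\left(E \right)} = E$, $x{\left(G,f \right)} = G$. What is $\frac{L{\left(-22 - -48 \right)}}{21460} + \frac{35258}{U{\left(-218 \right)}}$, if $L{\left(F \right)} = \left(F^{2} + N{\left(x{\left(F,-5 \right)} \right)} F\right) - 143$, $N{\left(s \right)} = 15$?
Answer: $- \frac{378217733}{2339140} \approx -161.69$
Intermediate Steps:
$L{\left(F \right)} = -143 + F^{2} + 15 F$ ($L{\left(F \right)} = \left(F^{2} + 15 F\right) - 143 = -143 + F^{2} + 15 F$)
$\frac{L{\left(-22 - -48 \right)}}{21460} + \frac{35258}{U{\left(-218 \right)}} = \frac{-143 + \left(-22 - -48\right)^{2} + 15 \left(-22 - -48\right)}{21460} + \frac{35258}{-218} = \left(-143 + \left(-22 + 48\right)^{2} + 15 \left(-22 + 48\right)\right) \frac{1}{21460} + 35258 \left(- \frac{1}{218}\right) = \left(-143 + 26^{2} + 15 \cdot 26\right) \frac{1}{21460} - \frac{17629}{109} = \left(-143 + 676 + 390\right) \frac{1}{21460} - \frac{17629}{109} = 923 \cdot \frac{1}{21460} - \frac{17629}{109} = \frac{923}{21460} - \frac{17629}{109} = - \frac{378217733}{2339140}$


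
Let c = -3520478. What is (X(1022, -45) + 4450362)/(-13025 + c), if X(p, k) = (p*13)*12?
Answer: -112434/86183 ≈ -1.3046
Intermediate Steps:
X(p, k) = 156*p (X(p, k) = (13*p)*12 = 156*p)
(X(1022, -45) + 4450362)/(-13025 + c) = (156*1022 + 4450362)/(-13025 - 3520478) = (159432 + 4450362)/(-3533503) = 4609794*(-1/3533503) = -112434/86183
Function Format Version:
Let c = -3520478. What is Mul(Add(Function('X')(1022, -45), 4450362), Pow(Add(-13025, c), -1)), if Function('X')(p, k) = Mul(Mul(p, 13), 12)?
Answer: Rational(-112434, 86183) ≈ -1.3046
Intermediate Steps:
Function('X')(p, k) = Mul(156, p) (Function('X')(p, k) = Mul(Mul(13, p), 12) = Mul(156, p))
Mul(Add(Function('X')(1022, -45), 4450362), Pow(Add(-13025, c), -1)) = Mul(Add(Mul(156, 1022), 4450362), Pow(Add(-13025, -3520478), -1)) = Mul(Add(159432, 4450362), Pow(-3533503, -1)) = Mul(4609794, Rational(-1, 3533503)) = Rational(-112434, 86183)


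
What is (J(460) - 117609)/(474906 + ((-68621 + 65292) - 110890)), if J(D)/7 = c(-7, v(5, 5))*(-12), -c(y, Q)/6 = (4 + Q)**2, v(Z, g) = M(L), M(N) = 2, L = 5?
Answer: -33155/120229 ≈ -0.27577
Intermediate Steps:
v(Z, g) = 2
c(y, Q) = -6*(4 + Q)**2
J(D) = 18144 (J(D) = 7*(-6*(4 + 2)**2*(-12)) = 7*(-6*6**2*(-12)) = 7*(-6*36*(-12)) = 7*(-216*(-12)) = 7*2592 = 18144)
(J(460) - 117609)/(474906 + ((-68621 + 65292) - 110890)) = (18144 - 117609)/(474906 + ((-68621 + 65292) - 110890)) = -99465/(474906 + (-3329 - 110890)) = -99465/(474906 - 114219) = -99465/360687 = -99465*1/360687 = -33155/120229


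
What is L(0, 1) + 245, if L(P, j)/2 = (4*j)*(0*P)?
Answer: 245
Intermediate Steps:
L(P, j) = 0 (L(P, j) = 2*((4*j)*(0*P)) = 2*((4*j)*0) = 2*0 = 0)
L(0, 1) + 245 = 0 + 245 = 245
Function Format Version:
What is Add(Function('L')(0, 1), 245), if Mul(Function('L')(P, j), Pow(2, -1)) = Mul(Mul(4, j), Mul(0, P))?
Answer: 245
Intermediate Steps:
Function('L')(P, j) = 0 (Function('L')(P, j) = Mul(2, Mul(Mul(4, j), Mul(0, P))) = Mul(2, Mul(Mul(4, j), 0)) = Mul(2, 0) = 0)
Add(Function('L')(0, 1), 245) = Add(0, 245) = 245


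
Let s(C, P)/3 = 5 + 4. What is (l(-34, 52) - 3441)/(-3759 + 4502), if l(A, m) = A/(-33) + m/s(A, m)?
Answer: -1021099/220671 ≈ -4.6272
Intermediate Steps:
s(C, P) = 27 (s(C, P) = 3*(5 + 4) = 3*9 = 27)
l(A, m) = -A/33 + m/27 (l(A, m) = A/(-33) + m/27 = A*(-1/33) + m*(1/27) = -A/33 + m/27)
(l(-34, 52) - 3441)/(-3759 + 4502) = ((-1/33*(-34) + (1/27)*52) - 3441)/(-3759 + 4502) = ((34/33 + 52/27) - 3441)/743 = (878/297 - 3441)*(1/743) = -1021099/297*1/743 = -1021099/220671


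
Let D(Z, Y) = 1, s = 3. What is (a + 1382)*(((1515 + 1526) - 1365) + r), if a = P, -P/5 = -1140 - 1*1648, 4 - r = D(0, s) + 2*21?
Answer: 25082114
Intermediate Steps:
r = -39 (r = 4 - (1 + 2*21) = 4 - (1 + 42) = 4 - 1*43 = 4 - 43 = -39)
P = 13940 (P = -5*(-1140 - 1*1648) = -5*(-1140 - 1648) = -5*(-2788) = 13940)
a = 13940
(a + 1382)*(((1515 + 1526) - 1365) + r) = (13940 + 1382)*(((1515 + 1526) - 1365) - 39) = 15322*((3041 - 1365) - 39) = 15322*(1676 - 39) = 15322*1637 = 25082114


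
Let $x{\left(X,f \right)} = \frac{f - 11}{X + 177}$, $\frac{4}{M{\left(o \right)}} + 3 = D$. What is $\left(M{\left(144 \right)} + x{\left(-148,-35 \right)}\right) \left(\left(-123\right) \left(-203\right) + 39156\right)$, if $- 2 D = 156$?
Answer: $- \frac{9124750}{87} \approx -1.0488 \cdot 10^{5}$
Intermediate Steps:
$D = -78$ ($D = \left(- \frac{1}{2}\right) 156 = -78$)
$M{\left(o \right)} = - \frac{4}{81}$ ($M{\left(o \right)} = \frac{4}{-3 - 78} = \frac{4}{-81} = 4 \left(- \frac{1}{81}\right) = - \frac{4}{81}$)
$x{\left(X,f \right)} = \frac{-11 + f}{177 + X}$
$\left(M{\left(144 \right)} + x{\left(-148,-35 \right)}\right) \left(\left(-123\right) \left(-203\right) + 39156\right) = \left(- \frac{4}{81} + \frac{-11 - 35}{177 - 148}\right) \left(\left(-123\right) \left(-203\right) + 39156\right) = \left(- \frac{4}{81} + \frac{1}{29} \left(-46\right)\right) \left(24969 + 39156\right) = \left(- \frac{4}{81} + \frac{1}{29} \left(-46\right)\right) 64125 = \left(- \frac{4}{81} - \frac{46}{29}\right) 64125 = \left(- \frac{3842}{2349}\right) 64125 = - \frac{9124750}{87}$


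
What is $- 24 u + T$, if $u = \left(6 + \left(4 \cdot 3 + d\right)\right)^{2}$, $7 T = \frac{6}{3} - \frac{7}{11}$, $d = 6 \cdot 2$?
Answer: $- \frac{1663185}{77} \approx -21600.0$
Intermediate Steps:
$d = 12$
$T = \frac{15}{77}$ ($T = \frac{\frac{6}{3} - \frac{7}{11}}{7} = \frac{6 \cdot \frac{1}{3} - \frac{7}{11}}{7} = \frac{2 - \frac{7}{11}}{7} = \frac{1}{7} \cdot \frac{15}{11} = \frac{15}{77} \approx 0.19481$)
$u = 900$ ($u = \left(6 + \left(4 \cdot 3 + 12\right)\right)^{2} = \left(6 + \left(12 + 12\right)\right)^{2} = \left(6 + 24\right)^{2} = 30^{2} = 900$)
$- 24 u + T = \left(-24\right) 900 + \frac{15}{77} = -21600 + \frac{15}{77} = - \frac{1663185}{77}$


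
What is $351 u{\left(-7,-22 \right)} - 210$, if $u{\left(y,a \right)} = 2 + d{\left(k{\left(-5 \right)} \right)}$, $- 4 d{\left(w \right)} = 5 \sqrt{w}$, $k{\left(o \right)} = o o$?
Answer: $- \frac{6807}{4} \approx -1701.8$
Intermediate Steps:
$k{\left(o \right)} = o^{2}$
$d{\left(w \right)} = - \frac{5 \sqrt{w}}{4}$
$u{\left(y,a \right)} = - \frac{17}{4}$ ($u{\left(y,a \right)} = 2 - \frac{5 \sqrt{\left(-5\right)^{2}}}{4} = 2 - \frac{5 \sqrt{25}}{4} = 2 - \frac{25}{4} = - \frac{17}{4}$)
$351 u{\left(-7,-22 \right)} - 210 = 351 \left(- \frac{17}{4}\right) - 210 = - \frac{5967}{4} - 210 = - \frac{6807}{4}$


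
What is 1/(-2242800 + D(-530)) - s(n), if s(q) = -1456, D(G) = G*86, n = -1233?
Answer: 3331881279/2288380 ≈ 1456.0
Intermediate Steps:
D(G) = 86*G
1/(-2242800 + D(-530)) - s(n) = 1/(-2242800 + 86*(-530)) - 1*(-1456) = 1/(-2242800 - 45580) + 1456 = 1/(-2288380) + 1456 = -1/2288380 + 1456 = 3331881279/2288380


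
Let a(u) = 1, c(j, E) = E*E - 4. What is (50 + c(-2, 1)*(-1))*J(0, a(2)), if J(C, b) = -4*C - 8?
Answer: -424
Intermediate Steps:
c(j, E) = -4 + E² (c(j, E) = E² - 4 = -4 + E²)
J(C, b) = -8 - 4*C
(50 + c(-2, 1)*(-1))*J(0, a(2)) = (50 + (-4 + 1²)*(-1))*(-8 - 4*0) = (50 + (-4 + 1)*(-1))*(-8 + 0) = (50 - 3*(-1))*(-8) = (50 + 3)*(-8) = 53*(-8) = -424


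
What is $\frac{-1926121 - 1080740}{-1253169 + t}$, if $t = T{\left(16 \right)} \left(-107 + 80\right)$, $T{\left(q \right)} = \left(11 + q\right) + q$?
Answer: $\frac{91117}{38010} \approx 2.3972$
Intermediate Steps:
$T{\left(q \right)} = 11 + 2 q$
$t = -1161$ ($t = \left(11 + 2 \cdot 16\right) \left(-107 + 80\right) = \left(11 + 32\right) \left(-27\right) = 43 \left(-27\right) = -1161$)
$\frac{-1926121 - 1080740}{-1253169 + t} = \frac{-1926121 - 1080740}{-1253169 - 1161} = - \frac{3006861}{-1254330} = \left(-3006861\right) \left(- \frac{1}{1254330}\right) = \frac{91117}{38010}$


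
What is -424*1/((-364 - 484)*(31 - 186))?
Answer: -1/310 ≈ -0.0032258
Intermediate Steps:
-424*1/((-364 - 484)*(31 - 186)) = -424/((-848*(-155))) = -424/131440 = -424*1/131440 = -1/310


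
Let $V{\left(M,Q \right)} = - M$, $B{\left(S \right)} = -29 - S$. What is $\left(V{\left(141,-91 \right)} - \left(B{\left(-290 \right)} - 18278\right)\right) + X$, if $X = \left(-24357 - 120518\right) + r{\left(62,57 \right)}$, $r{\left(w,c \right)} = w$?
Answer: $-126937$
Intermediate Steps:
$X = -144813$ ($X = \left(-24357 - 120518\right) + 62 = -144875 + 62 = -144813$)
$\left(V{\left(141,-91 \right)} - \left(B{\left(-290 \right)} - 18278\right)\right) + X = \left(\left(-1\right) 141 - \left(\left(-29 - -290\right) - 18278\right)\right) - 144813 = \left(-141 - \left(\left(-29 + 290\right) - 18278\right)\right) - 144813 = \left(-141 - \left(261 - 18278\right)\right) - 144813 = \left(-141 - -18017\right) - 144813 = \left(-141 + 18017\right) - 144813 = 17876 - 144813 = -126937$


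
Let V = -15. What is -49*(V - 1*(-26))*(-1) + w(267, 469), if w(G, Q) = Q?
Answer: 1008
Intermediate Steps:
-49*(V - 1*(-26))*(-1) + w(267, 469) = -49*(-15 - 1*(-26))*(-1) + 469 = -49*(-15 + 26)*(-1) + 469 = -49*11*(-1) + 469 = -539*(-1) + 469 = 539 + 469 = 1008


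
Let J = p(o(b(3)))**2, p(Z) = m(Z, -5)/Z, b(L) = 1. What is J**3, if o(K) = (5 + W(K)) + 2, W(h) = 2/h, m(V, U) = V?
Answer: 1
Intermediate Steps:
o(K) = 7 + 2/K (o(K) = (5 + 2/K) + 2 = 7 + 2/K)
p(Z) = 1 (p(Z) = Z/Z = 1)
J = 1 (J = 1**2 = 1)
J**3 = 1**3 = 1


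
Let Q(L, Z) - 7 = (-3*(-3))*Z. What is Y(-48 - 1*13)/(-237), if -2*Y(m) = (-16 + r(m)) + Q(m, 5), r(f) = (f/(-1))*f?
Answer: -3685/474 ≈ -7.7743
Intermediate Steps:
Q(L, Z) = 7 + 9*Z (Q(L, Z) = 7 + (-3*(-3))*Z = 7 + 9*Z)
r(f) = -f² (r(f) = (f*(-1))*f = (-f)*f = -f²)
Y(m) = -18 + m²/2 (Y(m) = -((-16 - m²) + (7 + 9*5))/2 = -((-16 - m²) + (7 + 45))/2 = -((-16 - m²) + 52)/2 = -(36 - m²)/2 = -18 + m²/2)
Y(-48 - 1*13)/(-237) = (-18 + (-48 - 1*13)²/2)/(-237) = (-18 + (-48 - 13)²/2)*(-1/237) = (-18 + (½)*(-61)²)*(-1/237) = (-18 + (½)*3721)*(-1/237) = (-18 + 3721/2)*(-1/237) = (3685/2)*(-1/237) = -3685/474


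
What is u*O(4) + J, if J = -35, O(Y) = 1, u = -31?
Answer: -66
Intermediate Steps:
u*O(4) + J = -31*1 - 35 = -31 - 35 = -66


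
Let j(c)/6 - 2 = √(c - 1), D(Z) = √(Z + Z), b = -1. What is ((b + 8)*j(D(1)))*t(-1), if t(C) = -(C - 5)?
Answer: 504 + 252*√(-1 + √2) ≈ 666.19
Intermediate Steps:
t(C) = 5 - C (t(C) = -(-5 + C) = 5 - C)
D(Z) = √2*√Z (D(Z) = √(2*Z) = √2*√Z)
j(c) = 12 + 6*√(-1 + c) (j(c) = 12 + 6*√(c - 1) = 12 + 6*√(-1 + c))
((b + 8)*j(D(1)))*t(-1) = ((-1 + 8)*(12 + 6*√(-1 + √2*√1)))*(5 - 1*(-1)) = (7*(12 + 6*√(-1 + √2*1)))*(5 + 1) = (7*(12 + 6*√(-1 + √2)))*6 = (84 + 42*√(-1 + √2))*6 = 504 + 252*√(-1 + √2)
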